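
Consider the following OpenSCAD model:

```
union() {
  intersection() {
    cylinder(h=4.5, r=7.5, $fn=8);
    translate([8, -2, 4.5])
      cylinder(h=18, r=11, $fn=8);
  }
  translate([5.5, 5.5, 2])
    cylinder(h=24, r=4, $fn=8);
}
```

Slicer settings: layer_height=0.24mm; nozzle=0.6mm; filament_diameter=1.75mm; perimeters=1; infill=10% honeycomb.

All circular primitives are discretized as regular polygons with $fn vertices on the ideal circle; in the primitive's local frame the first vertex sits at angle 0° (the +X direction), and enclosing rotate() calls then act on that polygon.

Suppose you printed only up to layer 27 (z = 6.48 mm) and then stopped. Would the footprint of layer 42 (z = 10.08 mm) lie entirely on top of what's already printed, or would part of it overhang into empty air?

entirely on top

Compare the two slices. At z = 6.48: the cylinder is not intersected at this z (z outside [0, 4.5]); the r=11 cylinder at (8, -2) gives a regular 8-gon of circumradius 11 (constant along its height) (area = (8/2)·11.000²·sin(360°/8) = 342.24 mm²); After intersecting: at least one operand is absent at this height, so nothing remains; the cylinder at (5.5, 5.5): section is a regular 8-gon, circumradius r=4 (area = (8/2)·4.000²·sin(360°/8) = 45.25 mm²); Merging all regions: only the r=4 cylinder at (5.5, 5.5) is present, so the union is just that shape — area = 45.25 mm². At z = 10.08: the cylinder is not intersected at this z (z outside [0, 4.5]); the r=11 cylinder at (8, -2) contributes a regular 8-gon of circumradius 11 (area = (8/2)·11.000²·sin(360°/8) = 342.24 mm²); Keeping only the common overlap: at least one operand is absent at this height, so nothing remains; the r=4 cylinder at (5.5, 5.5) contributes a regular 8-gon of circumradius 4 (area = (8/2)·4.000²·sin(360°/8) = 45.25 mm²); Taking the union: only the r=4 cylinder at (5.5, 5.5) is present, so the union is just that shape — area = 45.25 mm². Checking containment: the cross-section at z = 10.08 is a subset of the cross-section at z = 6.48.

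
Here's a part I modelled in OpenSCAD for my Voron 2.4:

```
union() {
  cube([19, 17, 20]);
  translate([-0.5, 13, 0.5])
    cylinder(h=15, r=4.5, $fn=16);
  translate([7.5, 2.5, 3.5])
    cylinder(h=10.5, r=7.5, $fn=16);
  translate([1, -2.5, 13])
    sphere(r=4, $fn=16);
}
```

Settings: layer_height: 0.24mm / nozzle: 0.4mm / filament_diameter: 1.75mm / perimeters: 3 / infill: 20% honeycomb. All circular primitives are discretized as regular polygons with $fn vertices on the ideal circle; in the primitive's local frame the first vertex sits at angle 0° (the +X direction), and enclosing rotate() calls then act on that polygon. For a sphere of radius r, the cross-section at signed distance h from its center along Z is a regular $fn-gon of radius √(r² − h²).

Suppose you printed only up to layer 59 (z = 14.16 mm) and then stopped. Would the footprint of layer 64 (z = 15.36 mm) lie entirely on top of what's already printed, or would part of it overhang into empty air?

entirely on top

Compare the two slices. At z = 14.16: the 19×17 cube contributes its full rectangle (area 323.00 mm²); the cylinder at (-0.5, 13): section is a regular 16-gon, circumradius r=4.5 (area = (16/2)·4.500²·sin(360°/16) = 61.99 mm²); the cylinder at (7.5, 2.5) does not reach this height (z outside [3.5, 14]); the r=4 sphere at (1, -2.5) slices to a regular 16-gon of circumradius 3.828 (√(r²−h²) with h=1.16 from center) (area = (16/2)·3.828²·sin(360°/16) = 44.86 mm²); Merging all regions: the regions partially overlap — summed areas 429.86 mm² minus the doubly-counted overlap 29.93 mm² gives 399.92 mm² — area = 399.92 mm². At z = 15.36: the 19×17 cube contributes its full rectangle (area 323.00 mm²); the r=4.5 cylinder at (-0.5, 13) gives a regular 16-gon of circumradius 4.5 (constant along its height) (area = (16/2)·4.500²·sin(360°/16) = 61.99 mm²); the cylinder at (7.5, 2.5) does not reach this height (z outside [3.5, 14]); the sphere at (1, -2.5): section is a regular 16-gon, circumradius = √(r²−h²) = √(4²−2.36²) = 3.230 (area = (16/2)·3.230²·sin(360°/16) = 31.93 mm²); Combining (union): the regions partially overlap — summed areas 416.93 mm² minus the doubly-counted overlap 27.74 mm² gives 389.18 mm² — area = 389.18 mm². Checking containment: the cross-section at z = 15.36 is a subset of the cross-section at z = 14.16.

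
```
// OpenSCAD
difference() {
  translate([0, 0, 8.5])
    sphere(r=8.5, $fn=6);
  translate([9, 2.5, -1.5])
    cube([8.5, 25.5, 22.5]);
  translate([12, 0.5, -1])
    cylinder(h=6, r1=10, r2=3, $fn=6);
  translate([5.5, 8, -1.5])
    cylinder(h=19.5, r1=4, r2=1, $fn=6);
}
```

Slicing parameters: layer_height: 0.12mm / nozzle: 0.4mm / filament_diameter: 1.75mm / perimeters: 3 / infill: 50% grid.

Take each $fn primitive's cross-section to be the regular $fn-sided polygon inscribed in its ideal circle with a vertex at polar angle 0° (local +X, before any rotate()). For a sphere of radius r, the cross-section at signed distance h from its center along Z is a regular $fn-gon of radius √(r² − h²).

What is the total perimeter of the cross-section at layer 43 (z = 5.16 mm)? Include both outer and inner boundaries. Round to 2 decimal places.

46.90 mm

At z = 5.16 mm: the r=8.5 sphere contributes a regular 6-gon of circumradius √(8.5²−3.34²) = 7.816 (perimeter = 2·6·7.816·sin(180°/6) = 46.90 mm); the 8.5×25.5 cube at (9, 2.5) contributes its full rectangle (perimeter 68.00 mm); the cone at (12, 0.5) is absent (z outside [-1, 5]); the cone at (5.5, 8) contributes a regular 6-gon of circumradius 2.975 (interpolated between r1=4 and r2=1 at t=0.342) (perimeter = 2·6·2.975·sin(180°/6) = 17.85 mm); Taking the first minus the rest: starting from the r=8.5 sphere, the 8.5×25.5 cube at (9, 2.5) misses the remaining region (no effect); the cone at (5.5, 8) partially overlaps it — only the 0.91 mm² overlap (of its 23.00 mm²) is removed, clipping the outline — boundary = 46.90 mm. Overall, the cross-section is a single solid region. Total boundary length (outer) = 46.90 mm.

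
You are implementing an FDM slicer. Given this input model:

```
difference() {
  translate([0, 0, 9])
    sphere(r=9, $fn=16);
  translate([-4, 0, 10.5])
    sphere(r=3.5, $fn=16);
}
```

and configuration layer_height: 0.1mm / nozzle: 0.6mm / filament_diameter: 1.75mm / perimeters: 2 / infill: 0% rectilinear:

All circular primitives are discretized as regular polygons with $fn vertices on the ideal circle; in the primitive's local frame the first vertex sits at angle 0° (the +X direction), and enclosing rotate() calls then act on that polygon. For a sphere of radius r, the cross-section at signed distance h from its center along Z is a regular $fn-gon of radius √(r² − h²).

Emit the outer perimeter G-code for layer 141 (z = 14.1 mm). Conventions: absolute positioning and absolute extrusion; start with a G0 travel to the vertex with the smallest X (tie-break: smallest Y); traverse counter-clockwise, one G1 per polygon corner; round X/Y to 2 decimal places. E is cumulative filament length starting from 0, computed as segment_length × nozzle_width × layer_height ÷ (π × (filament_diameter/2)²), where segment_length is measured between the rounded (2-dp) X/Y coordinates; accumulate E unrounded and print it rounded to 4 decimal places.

At z = 14.1 mm: the r=9 sphere slices to a regular 16-gon of circumradius 7.416 (√(r²−h²) with h=5.1 from center); the sphere at (-4, 0) is not intersected at this z (|z−center|=3.600 > r=3.5); Taking the first minus the rest: none of the subtracted shapes is present at this height, so the r=9 sphere is unchanged — 1 connected region. The outline is a single polygon with 16 vertices. Extrusion per mm of travel: 0.6 × 0.1 / (π × 0.875²) = 0.024945. Accumulating E over each segment gives final E = 1.1548.

G0 X-7.42 Y0.00 Z14.10
G1 X-6.85 Y-2.84 E0.0723
G1 X-5.24 Y-5.24 E0.1443
G1 X-2.84 Y-6.85 E0.2164
G1 X0.00 Y-7.42 E0.2887
G1 X2.84 Y-6.85 E0.3610
G1 X5.24 Y-5.24 E0.4330
G1 X6.85 Y-2.84 E0.5051
G1 X7.42 Y0.00 E0.5774
G1 X6.85 Y2.84 E0.6496
G1 X5.24 Y5.24 E0.7217
G1 X2.84 Y6.85 E0.7938
G1 X0.00 Y7.42 E0.8661
G1 X-2.84 Y6.85 E0.9383
G1 X-5.24 Y5.24 E1.0104
G1 X-6.85 Y2.84 E1.0825
G1 X-7.42 Y0.00 E1.1548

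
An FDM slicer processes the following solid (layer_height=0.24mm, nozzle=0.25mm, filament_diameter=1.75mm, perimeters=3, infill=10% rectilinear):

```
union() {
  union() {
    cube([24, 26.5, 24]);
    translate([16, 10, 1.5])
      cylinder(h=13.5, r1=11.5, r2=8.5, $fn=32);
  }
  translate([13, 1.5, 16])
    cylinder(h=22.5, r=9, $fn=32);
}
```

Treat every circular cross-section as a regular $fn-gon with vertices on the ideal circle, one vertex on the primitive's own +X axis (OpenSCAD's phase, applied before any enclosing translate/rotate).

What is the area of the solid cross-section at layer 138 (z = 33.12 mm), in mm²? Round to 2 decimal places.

At z = 33.12 mm: the cube is not intersected at this z (z outside [0, 24]); the cone at (16, 10) does not reach this height (z outside [1.5, 15]); Taking the union: nothing is present at this height; the r=9 cylinder at (13, 1.5) contributes a regular 32-gon of circumradius 9 (area = (32/2)·9.000²·sin(360°/32) = 252.84 mm²); Merging all regions: only the r=9 cylinder at (13, 1.5) is present, so the union is just that shape — area = 252.84 mm². Overall, the cross-section is a single solid region. Net area = 252.84 mm².

252.84 mm²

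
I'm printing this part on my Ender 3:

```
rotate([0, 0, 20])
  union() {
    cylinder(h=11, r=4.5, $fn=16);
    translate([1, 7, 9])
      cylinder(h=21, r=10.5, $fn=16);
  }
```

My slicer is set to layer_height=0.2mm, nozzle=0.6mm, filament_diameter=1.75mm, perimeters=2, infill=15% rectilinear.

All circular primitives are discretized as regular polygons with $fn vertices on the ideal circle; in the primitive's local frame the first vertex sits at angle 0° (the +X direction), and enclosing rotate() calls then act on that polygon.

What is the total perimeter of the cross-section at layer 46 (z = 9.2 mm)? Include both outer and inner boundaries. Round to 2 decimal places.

66.55 mm

At z = 9.2 mm: the r=4.5 cylinder gives a regular 16-gon of circumradius 4.5 (constant along its height) (perimeter = 2·16·4.500·sin(180°/16) = 28.09 mm); the cylinder at (1, 7): section is a regular 16-gon, circumradius r=10.5 (perimeter = 2·16·10.500·sin(180°/16) = 65.55 mm); Taking the union: the regions partially overlap (shared area 56.21 mm²), so the edge portions inside another operand are dropped and the merged outline is re-measured after clipping — boundary = 66.55 mm; (rotated 20° about Z; rotation is an isometry so areas/perimeters/island counts are preserved). Overall, the cross-section is a single solid region. Total boundary length (outer) = 66.55 mm.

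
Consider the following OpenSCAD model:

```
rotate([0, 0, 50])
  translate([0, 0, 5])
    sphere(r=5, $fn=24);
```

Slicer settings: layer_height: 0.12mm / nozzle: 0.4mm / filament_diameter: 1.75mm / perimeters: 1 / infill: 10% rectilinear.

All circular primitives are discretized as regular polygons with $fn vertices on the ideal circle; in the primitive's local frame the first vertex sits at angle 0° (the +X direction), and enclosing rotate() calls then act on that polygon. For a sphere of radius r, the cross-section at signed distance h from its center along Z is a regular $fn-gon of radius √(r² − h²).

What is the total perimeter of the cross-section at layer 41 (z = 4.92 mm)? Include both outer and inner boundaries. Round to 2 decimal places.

At z = 4.92 mm: the r=5 sphere contributes a regular 24-gon of circumradius √(5²−0.08²) = 4.999 (perimeter = 2·24·4.999·sin(180°/24) = 31.32 mm); (whole slice rotated 50° about Z — lengths, areas and connectivity unchanged). Overall, the cross-section is a single solid region. Total boundary length (outer) = 31.32 mm.

31.32 mm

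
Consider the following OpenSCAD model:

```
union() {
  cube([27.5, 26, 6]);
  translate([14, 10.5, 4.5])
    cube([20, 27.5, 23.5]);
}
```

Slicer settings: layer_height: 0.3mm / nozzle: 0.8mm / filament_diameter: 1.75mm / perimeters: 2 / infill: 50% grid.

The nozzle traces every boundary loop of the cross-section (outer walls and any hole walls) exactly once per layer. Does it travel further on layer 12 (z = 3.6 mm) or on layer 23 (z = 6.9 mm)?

Layer 12 (z = 3.6): the 27.5×26 cube contributes its full rectangle (perimeter 107.00 mm); the cube at (14, 10.5) is not intersected at this z (z outside [4.5, 28]); Merging all regions: only the 27.5×26 cube is present, so the union is just that shape — boundary = 107.00 mm. So its perimeter = 107.00 mm. Layer 23 (z = 6.9): the cube does not reach this height (z outside [0, 6]); the cube at (14, 10.5) (footprint 20×27.5) is included at this height (perimeter 95.00 mm); Combining (union): only the 20×27.5 cube at (14, 10.5) is present, so the union is just that shape — boundary = 95.00 mm. So its perimeter = 95.00 mm. Layer 12 is larger (107.00 vs 95.00 mm).

layer 12 (z = 3.6 mm)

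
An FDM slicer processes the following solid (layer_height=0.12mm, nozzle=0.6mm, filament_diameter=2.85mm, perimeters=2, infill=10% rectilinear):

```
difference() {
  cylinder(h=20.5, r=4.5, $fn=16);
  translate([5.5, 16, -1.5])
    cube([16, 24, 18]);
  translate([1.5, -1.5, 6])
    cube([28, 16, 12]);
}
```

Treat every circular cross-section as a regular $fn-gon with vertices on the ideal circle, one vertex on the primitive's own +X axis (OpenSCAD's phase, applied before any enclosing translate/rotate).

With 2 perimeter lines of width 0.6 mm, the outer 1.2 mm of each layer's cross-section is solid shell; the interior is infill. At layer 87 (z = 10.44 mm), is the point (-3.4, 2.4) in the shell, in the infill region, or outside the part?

shell

At z = 10.44 mm: the cylinder: section is a regular 16-gon, circumradius r=4.5; the 16×24 cube at (5.5, 16) contributes its full rectangle; the 28×16 cube at (1.5, -1.5) contributes its full rectangle; Taking the first minus the rest: starting from the r=4.5 cylinder, the 16×24 cube at (5.5, 16) misses the remaining region (no effect); the 28×16 cube at (1.5, -1.5) partially overlaps it — only the 13.25 mm² overlap (of its 448.00 mm²) is removed, clipping the outline — 1 connected region. Overall, the cross-section is a single solid region. The nearest boundary edge runs (-4.16, 1.72)→(-3.18, 3.18); distance from the point to it = 0.25 mm. The point is inside the cross-section, 0.25 mm from the nearest boundary — within the 1.2 mm shell band (2 × 0.6).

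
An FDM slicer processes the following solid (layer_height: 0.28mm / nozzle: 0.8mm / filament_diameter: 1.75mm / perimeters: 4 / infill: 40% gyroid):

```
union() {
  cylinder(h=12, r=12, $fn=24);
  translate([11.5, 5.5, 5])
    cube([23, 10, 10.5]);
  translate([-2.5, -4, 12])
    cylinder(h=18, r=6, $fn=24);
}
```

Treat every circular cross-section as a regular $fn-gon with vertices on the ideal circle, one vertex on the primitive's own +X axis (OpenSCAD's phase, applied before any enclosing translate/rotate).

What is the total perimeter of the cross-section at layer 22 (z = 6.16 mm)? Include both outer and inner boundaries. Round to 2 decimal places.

At z = 6.16 mm: the cylinder: section is a regular 24-gon, circumradius r=12 (perimeter = 2·24·12.000·sin(180°/24) = 75.18 mm); the cube at (11.5, 5.5) is present — its section is the full 23×10 rectangle (perimeter 66.00 mm); the cylinder at (-2.5, -4) does not reach this height (z outside [12, 30]); Taking the union: the 2 present regions are separate (no shared area or edge), so areas and boundary lengths simply add and each stays a separate island — boundary = 141.18 mm. Overall, the cross-section has 2 separate islands. Total boundary length (outer) = 141.18 mm.

141.18 mm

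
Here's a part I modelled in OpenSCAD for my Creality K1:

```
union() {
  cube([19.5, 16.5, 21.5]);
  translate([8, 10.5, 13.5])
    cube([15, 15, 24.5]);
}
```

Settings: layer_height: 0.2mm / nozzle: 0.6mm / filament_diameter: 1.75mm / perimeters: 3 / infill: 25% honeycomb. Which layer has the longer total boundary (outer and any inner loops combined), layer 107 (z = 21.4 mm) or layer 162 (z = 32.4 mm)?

Layer 107 (z = 21.4): the 19.5×16.5 cube contributes its full rectangle (perimeter 72.00 mm); the 15×15 cube at (8, 10.5) contributes its full rectangle (perimeter 60.00 mm); Combining (union): the regions partially overlap (shared area 69.00 mm²), so the edge portions inside another operand are dropped and the merged outline is re-measured after clipping — boundary = 97.00 mm. So its perimeter = 97.00 mm. Layer 162 (z = 32.4): the cube is absent (z outside [0, 21.5]); the cube at (8, 10.5) (footprint 15×15) is included at this height (perimeter 60.00 mm); Taking the union: only the 15×15 cube at (8, 10.5) is present, so the union is just that shape — boundary = 60.00 mm. So its perimeter = 60.00 mm. Layer 107 is larger (97.00 vs 60.00 mm).

layer 107 (z = 21.4 mm)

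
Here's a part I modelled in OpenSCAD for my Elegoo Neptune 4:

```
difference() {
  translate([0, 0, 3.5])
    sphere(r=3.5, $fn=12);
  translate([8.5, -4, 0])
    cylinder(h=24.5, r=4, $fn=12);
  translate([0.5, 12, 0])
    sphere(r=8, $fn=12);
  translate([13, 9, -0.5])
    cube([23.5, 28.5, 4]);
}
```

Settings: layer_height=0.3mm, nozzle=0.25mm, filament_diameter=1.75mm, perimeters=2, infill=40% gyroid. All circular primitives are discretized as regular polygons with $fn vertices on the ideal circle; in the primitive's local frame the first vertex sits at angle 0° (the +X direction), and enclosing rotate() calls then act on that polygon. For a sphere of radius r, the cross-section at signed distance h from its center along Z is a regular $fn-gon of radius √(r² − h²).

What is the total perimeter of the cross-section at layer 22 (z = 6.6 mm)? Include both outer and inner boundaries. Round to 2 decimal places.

10.09 mm

At z = 6.6 mm: the r=3.5 sphere slices to a regular 12-gon of circumradius 1.625 (√(r²−h²) with h=3.1 from center) (perimeter = 2·12·1.625·sin(180°/12) = 10.09 mm); the cylinder at (8.5, -4): section is a regular 12-gon, circumradius r=4 (perimeter = 2·12·4.000·sin(180°/12) = 24.85 mm); the sphere at (0.5, 12): section is a regular 12-gon, circumradius = √(r²−h²) = √(8²−6.6²) = 4.521 (perimeter = 2·12·4.521·sin(180°/12) = 28.08 mm); the cube at (13, 9) does not reach this height (z outside [-0.5, 3.5]); After the difference (first − rest): starting from the r=3.5 sphere, the r=4 cylinder at (8.5, -4) misses the remaining region (no effect); the r=8 sphere at (0.5, 12) misses the remaining region (no effect) — boundary = 10.09 mm. Overall, the cross-section is a single solid region. Total boundary length (outer) = 10.09 mm.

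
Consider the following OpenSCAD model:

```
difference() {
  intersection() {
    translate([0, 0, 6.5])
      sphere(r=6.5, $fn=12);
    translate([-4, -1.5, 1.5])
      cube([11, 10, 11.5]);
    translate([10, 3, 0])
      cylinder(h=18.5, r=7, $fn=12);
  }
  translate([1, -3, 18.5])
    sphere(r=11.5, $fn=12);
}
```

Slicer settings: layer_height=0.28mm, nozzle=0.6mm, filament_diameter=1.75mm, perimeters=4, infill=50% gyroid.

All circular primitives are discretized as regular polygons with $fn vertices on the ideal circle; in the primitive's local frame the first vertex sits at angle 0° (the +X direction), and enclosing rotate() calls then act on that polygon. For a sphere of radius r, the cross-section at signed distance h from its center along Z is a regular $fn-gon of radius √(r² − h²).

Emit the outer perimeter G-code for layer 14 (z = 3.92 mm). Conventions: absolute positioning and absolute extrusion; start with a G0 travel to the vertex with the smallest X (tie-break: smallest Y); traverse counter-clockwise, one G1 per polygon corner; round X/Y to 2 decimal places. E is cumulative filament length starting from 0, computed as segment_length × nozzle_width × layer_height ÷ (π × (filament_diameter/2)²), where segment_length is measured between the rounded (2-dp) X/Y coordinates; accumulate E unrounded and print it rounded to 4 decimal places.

At z = 3.92 mm: the r=6.5 sphere contributes a regular 12-gon of circumradius √(6.5²−2.58²) = 5.966; the cube at (-4, -1.5) is present — its section is the full 11×10 rectangle; the cylinder at (10, 3): section is a regular 12-gon, circumradius r=7; Taking the intersection: the 11×10 cube at (-4, -1.5) partially overlaps the r=6.5 sphere; clipping to the common part keeps 62.68 mm²; the r=7 cylinder at (10, 3) partially overlaps the running intersection; clipping to the common part keeps 10.58 mm² — 1 connected region; the sphere at (1, -3) is not intersected at this z (|z−center|=14.580 > r=11.5); Taking the first minus the rest: none of the subtracted shapes is present at this height, so that combined region is unchanged — 1 connected region. The outline is a single polygon with 7 vertices. Extrusion per mm of travel: 0.6 × 0.28 / (π × 0.875²) = 0.069846. Accumulating E over each segment gives final E = 1.0121.

G0 X3.00 Y3.00 Z3.92
G1 X3.94 Y-0.50 E0.2531
G1 X4.94 Y-1.50 E0.3519
G1 X5.56 Y-1.50 E0.3952
G1 X5.97 Y0.00 E0.5038
G1 X5.17 Y2.98 E0.7193
G1 X3.45 Y4.70 E0.8892
G1 X3.00 Y3.00 E1.0121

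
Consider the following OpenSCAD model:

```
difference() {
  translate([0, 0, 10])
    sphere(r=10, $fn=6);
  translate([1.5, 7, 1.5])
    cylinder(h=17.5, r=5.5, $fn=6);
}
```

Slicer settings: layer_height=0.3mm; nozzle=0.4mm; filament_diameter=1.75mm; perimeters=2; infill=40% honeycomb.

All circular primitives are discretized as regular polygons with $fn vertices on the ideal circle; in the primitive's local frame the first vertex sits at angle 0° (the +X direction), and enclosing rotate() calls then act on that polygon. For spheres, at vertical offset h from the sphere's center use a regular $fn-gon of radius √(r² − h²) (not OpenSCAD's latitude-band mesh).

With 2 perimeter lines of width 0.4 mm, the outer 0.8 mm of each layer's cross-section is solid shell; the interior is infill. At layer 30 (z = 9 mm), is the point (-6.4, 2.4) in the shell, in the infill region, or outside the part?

infill

At z = 9 mm: the r=10 sphere slices to a regular 6-gon of circumradius 9.950 (√(r²−h²) with h=1 from center); the cylinder at (1.5, 7): section is a regular 6-gon, circumradius r=5.5; Subtracting the remaining from the first: starting from the r=10 sphere, the r=5.5 cylinder at (1.5, 7) partially overlaps it — only the 53.29 mm² overlap (of its 78.59 mm²) is removed, clipping the outline — 1 connected region. Overall, the cross-section is a single solid region. The nearest boundary edge runs (-9.95, 0.00)→(-4.97, 8.62); distance from the point to it = 1.87 mm. The point is inside the cross-section and 1.87 mm from the nearest boundary — more than the 0.8 mm shell width (2 × 0.4), so it's in the infill interior.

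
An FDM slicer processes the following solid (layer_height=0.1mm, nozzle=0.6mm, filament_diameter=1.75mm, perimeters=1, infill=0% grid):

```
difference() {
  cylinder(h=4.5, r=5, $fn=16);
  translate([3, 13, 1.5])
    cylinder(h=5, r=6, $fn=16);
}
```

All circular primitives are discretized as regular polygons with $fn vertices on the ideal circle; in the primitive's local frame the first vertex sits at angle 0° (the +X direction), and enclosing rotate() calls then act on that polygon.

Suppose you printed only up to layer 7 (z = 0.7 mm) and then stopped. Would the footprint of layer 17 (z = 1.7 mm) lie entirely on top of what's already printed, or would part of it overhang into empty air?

entirely on top

Compare the two slices. At z = 0.7: the r=5 cylinder contributes a regular 16-gon of circumradius 5 (area = (16/2)·5.000²·sin(360°/16) = 76.54 mm²); the cylinder at (3, 13) does not reach this height (z outside [1.5, 6.5]); After the difference (first − rest): none of the subtracted shapes is present at this height, so the r=5 cylinder is unchanged — area = 76.54 mm². At z = 1.7: the cylinder: section is a regular 16-gon, circumradius r=5 (area = (16/2)·5.000²·sin(360°/16) = 76.54 mm²); the cylinder at (3, 13): section is a regular 16-gon, circumradius r=6 (area = (16/2)·6.000²·sin(360°/16) = 110.21 mm²); Taking the first minus the rest: starting from the r=5 cylinder (76.54 mm²), the r=6 cylinder at (3, 13) misses the remaining region (no effect) — area = 76.54 mm². Checking containment: the cross-section at z = 1.7 is a subset of the cross-section at z = 0.7.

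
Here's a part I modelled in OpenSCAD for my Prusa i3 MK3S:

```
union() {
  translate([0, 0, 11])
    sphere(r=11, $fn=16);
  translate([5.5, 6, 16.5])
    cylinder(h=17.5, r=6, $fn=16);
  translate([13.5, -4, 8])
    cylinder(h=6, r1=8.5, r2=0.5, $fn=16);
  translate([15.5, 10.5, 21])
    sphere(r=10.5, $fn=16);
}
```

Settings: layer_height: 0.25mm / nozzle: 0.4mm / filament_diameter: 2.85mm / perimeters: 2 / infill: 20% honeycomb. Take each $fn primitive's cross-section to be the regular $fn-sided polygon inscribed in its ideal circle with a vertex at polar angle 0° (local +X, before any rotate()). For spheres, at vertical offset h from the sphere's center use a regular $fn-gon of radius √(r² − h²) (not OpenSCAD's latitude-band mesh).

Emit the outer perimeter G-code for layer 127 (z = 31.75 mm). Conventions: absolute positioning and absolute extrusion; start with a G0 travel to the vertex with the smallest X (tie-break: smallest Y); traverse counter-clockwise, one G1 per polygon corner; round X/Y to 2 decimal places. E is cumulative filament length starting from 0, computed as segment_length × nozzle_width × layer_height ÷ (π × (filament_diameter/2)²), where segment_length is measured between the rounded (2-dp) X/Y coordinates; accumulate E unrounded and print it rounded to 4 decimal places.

At z = 31.75 mm: the sphere is not intersected at this z (|z−center|=20.750 > r=11); the r=6 cylinder at (5.5, 6) gives a regular 16-gon of circumradius 6 (constant along its height); the cone at (13.5, -4) does not reach this height (z outside [8, 14]); the sphere at (15.5, 10.5) does not reach this height (|z−center|=10.750 > r=10.5); Taking the union: only the r=6 cylinder at (5.5, 6) is present, so the union is just that shape — 1 connected region. The outline is a single polygon with 16 vertices. Extrusion per mm of travel: 0.4 × 0.25 / (π × 1.425²) = 0.015675. Accumulating E over each segment gives final E = 0.5870.

G0 X-0.50 Y6.00 Z31.75
G1 X-0.04 Y3.70 E0.0368
G1 X1.26 Y1.76 E0.0734
G1 X3.20 Y0.46 E0.1100
G1 X5.50 Y0.00 E0.1467
G1 X7.80 Y0.46 E0.1835
G1 X9.74 Y1.76 E0.2201
G1 X11.04 Y3.70 E0.2567
G1 X11.50 Y6.00 E0.2935
G1 X11.04 Y8.30 E0.3303
G1 X9.74 Y10.24 E0.3669
G1 X7.80 Y11.54 E0.4035
G1 X5.50 Y12.00 E0.4402
G1 X3.20 Y11.54 E0.4770
G1 X1.26 Y10.24 E0.5136
G1 X-0.04 Y8.30 E0.5502
G1 X-0.50 Y6.00 E0.5870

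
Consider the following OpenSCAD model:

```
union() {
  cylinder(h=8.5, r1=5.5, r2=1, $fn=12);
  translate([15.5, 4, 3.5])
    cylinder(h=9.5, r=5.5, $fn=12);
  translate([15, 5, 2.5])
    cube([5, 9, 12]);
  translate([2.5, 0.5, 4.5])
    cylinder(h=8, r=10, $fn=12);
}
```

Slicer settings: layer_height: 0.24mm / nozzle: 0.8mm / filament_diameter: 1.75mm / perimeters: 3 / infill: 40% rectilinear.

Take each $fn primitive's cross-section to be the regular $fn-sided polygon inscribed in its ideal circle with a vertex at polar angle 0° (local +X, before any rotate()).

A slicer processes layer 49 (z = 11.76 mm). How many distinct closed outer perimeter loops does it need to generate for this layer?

At z = 11.76 mm: the cone does not reach this height (z outside [0, 8.5]); the r=5.5 cylinder at (15.5, 4) contributes a regular 12-gon of circumradius 5.5; the 5×9 cube at (15, 5) contributes its full rectangle; the cylinder at (2.5, 0.5): section is a regular 12-gon, circumradius r=10; Combining (union): the regions partially overlap (shared area 26.27 mm²), so overlapping operands fuse into one piece — 1 connected region. The result has 1 disconnected region.

1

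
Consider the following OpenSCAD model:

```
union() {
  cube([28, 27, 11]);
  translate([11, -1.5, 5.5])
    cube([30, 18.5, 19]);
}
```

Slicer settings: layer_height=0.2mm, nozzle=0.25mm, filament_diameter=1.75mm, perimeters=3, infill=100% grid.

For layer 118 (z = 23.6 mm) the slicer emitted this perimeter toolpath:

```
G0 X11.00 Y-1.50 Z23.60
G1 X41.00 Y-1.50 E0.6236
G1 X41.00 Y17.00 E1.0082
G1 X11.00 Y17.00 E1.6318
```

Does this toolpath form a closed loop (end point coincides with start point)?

Start point (G0): (11.00, -1.50). End point (last G1): the path does not return to the start — open.

no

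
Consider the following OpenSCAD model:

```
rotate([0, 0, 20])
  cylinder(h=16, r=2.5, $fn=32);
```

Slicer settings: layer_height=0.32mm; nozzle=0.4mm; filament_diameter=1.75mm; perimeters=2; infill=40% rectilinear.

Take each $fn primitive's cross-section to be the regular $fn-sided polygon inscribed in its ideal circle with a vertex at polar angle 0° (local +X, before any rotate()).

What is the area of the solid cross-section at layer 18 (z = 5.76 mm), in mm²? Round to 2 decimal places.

19.51 mm²

At z = 5.76 mm: the r=2.5 cylinder gives a regular 32-gon of circumradius 2.5 (constant along its height) (area = (32/2)·2.500²·sin(360°/32) = 19.51 mm²); (rotated 20° about Z; rotation is an isometry so areas/perimeters/island counts are preserved). Overall, the cross-section is a single solid region. Net area = 19.51 mm².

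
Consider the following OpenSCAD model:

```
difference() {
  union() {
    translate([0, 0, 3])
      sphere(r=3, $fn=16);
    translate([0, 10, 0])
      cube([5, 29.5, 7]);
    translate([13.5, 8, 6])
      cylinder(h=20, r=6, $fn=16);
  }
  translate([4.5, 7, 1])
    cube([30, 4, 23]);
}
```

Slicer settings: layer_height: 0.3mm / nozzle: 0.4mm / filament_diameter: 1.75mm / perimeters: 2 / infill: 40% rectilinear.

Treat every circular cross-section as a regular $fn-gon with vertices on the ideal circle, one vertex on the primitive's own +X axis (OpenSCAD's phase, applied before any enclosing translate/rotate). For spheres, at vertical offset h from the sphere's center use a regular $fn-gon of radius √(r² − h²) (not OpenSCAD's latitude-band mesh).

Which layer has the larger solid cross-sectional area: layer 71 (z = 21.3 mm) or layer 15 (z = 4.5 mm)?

layer 15 (z = 4.5 mm)

Layer 71 (z = 21.3): the sphere is not intersected at this z (|z−center|=18.300 > r=3); the cube at (0, 10) is absent (z outside [0, 7]); the cylinder at (13.5, 8): section is a regular 16-gon, circumradius r=6 (area = (16/2)·6.000²·sin(360°/16) = 110.21 mm²); Combining (union): only the r=6 cylinder at (13.5, 8) is present, so the union is just that shape — area = 110.21 mm²; the cube at (4.5, 7) (footprint 30×4) is included at this height (area 120.00 mm²); Taking the first minus the rest: starting from the result so far (110.21 mm²), the 30×4 cube at (4.5, 7) partially overlaps it — only the 45.78 mm² overlap (of its 120.00 mm²) is removed, clipping the outline — area = 64.43 mm². So its area = 64.43 mm². Layer 15 (z = 4.5): the r=3 sphere slices to a regular 16-gon of circumradius 2.598 (√(r²−h²) with h=1.5 from center) (area = (16/2)·2.598²·sin(360°/16) = 20.66 mm²); the cube at (0, 10) is present — its section is the full 5×29.5 rectangle (area 147.50 mm²); the cylinder at (13.5, 8) is absent (z outside [6, 26]); Combining (union): the 2 present regions are separate (no shared area or edge), so areas and boundary lengths simply add and each stays a separate island — area = 168.16 mm²; the cube at (4.5, 7) (footprint 30×4) is included at this height (area 120.00 mm²); Subtracting the remaining from the first: starting from that combined region (168.16 mm²), the 30×4 cube at (4.5, 7) partially overlaps it — only the 0.50 mm² overlap (of its 120.00 mm²) is removed, clipping the outline — area = 167.66 mm². So its area = 167.66 mm². Layer 15 is larger (167.66 vs 64.43 mm²).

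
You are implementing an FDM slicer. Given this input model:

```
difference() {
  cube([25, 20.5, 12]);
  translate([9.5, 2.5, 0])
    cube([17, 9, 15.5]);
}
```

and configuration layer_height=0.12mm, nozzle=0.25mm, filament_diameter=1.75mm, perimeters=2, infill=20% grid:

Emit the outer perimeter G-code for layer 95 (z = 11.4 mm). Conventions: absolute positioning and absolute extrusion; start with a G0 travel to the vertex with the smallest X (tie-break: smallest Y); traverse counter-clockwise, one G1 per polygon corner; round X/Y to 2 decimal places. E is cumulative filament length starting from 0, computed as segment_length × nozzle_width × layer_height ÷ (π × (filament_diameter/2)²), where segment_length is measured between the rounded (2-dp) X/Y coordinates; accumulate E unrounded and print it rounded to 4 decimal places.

At z = 11.4 mm: the cube is present — its section is the full 25×20.5 rectangle; the 17×9 cube at (9.5, 2.5) contributes its full rectangle; Taking the first minus the rest: starting from the 25×20.5 cube, the 17×9 cube at (9.5, 2.5) partially overlaps it — only the 139.50 mm² overlap (of its 153.00 mm²) is removed, clipping the outline — 1 connected region. The outline is a single polygon with 8 vertices. Extrusion per mm of travel: 0.25 × 0.12 / (π × 0.875²) = 0.012473. Accumulating E over each segment gives final E = 1.5217.

G0 X0.00 Y0.00 Z11.40
G1 X25.00 Y0.00 E0.3118
G1 X25.00 Y2.50 E0.3430
G1 X9.50 Y2.50 E0.5363
G1 X9.50 Y11.50 E0.6486
G1 X25.00 Y11.50 E0.8419
G1 X25.00 Y20.50 E0.9542
G1 X0.00 Y20.50 E1.2660
G1 X0.00 Y0.00 E1.5217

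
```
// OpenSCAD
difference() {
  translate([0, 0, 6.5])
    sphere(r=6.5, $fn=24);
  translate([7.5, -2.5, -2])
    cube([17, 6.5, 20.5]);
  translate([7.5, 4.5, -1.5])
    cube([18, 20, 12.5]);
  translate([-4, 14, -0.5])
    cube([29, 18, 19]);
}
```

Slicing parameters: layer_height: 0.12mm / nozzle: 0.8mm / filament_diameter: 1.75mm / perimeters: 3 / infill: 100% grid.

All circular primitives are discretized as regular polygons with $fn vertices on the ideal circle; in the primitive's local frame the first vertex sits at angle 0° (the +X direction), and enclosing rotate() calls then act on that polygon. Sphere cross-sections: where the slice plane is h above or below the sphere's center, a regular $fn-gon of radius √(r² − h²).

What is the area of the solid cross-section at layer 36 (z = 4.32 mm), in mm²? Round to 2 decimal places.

116.46 mm²

At z = 4.32 mm: the r=6.5 sphere slices to a regular 24-gon of circumradius 6.124 (√(r²−h²) with h=2.18 from center) (area = (24/2)·6.124²·sin(360°/24) = 116.46 mm²); the 17×6.5 cube at (7.5, -2.5) contributes its full rectangle (area 110.50 mm²); the 18×20 cube at (7.5, 4.5) contributes its full rectangle (area 360.00 mm²); the cube at (-4, 14) is present — its section is the full 29×18 rectangle (area 522.00 mm²); After the difference (first − rest): starting from the r=6.5 sphere (116.46 mm²), the 17×6.5 cube at (7.5, -2.5) misses the remaining region (no effect); the 18×20 cube at (7.5, 4.5) misses the remaining region (no effect); the 29×18 cube at (-4, 14) misses the remaining region (no effect) — area = 116.46 mm². Overall, the cross-section is a single solid region. Net area = 116.46 mm².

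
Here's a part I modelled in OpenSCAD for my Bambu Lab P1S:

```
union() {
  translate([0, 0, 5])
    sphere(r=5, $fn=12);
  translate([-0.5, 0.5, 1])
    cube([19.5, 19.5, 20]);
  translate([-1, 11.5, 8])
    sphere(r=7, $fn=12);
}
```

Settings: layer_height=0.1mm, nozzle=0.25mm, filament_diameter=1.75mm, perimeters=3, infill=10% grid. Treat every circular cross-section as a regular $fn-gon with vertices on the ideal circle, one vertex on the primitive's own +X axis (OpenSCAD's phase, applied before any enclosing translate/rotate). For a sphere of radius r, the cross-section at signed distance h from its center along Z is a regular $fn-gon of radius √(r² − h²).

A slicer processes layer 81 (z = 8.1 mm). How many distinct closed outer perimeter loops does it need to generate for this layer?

At z = 8.1 mm: the sphere: section is a regular 12-gon, circumradius = √(r²−h²) = √(5²−3.1²) = 3.923; the cube at (-0.5, 0.5) (footprint 19.5×19.5) is included at this height; the sphere at (-1, 11.5): section is a regular 12-gon, circumradius = √(r²−h²) = √(7²−0.1²) = 6.999; Merging all regions: the regions partially overlap (shared area 77.85 mm²), so overlapping operands fuse into one piece — 1 connected region. The result has 1 disconnected region.

1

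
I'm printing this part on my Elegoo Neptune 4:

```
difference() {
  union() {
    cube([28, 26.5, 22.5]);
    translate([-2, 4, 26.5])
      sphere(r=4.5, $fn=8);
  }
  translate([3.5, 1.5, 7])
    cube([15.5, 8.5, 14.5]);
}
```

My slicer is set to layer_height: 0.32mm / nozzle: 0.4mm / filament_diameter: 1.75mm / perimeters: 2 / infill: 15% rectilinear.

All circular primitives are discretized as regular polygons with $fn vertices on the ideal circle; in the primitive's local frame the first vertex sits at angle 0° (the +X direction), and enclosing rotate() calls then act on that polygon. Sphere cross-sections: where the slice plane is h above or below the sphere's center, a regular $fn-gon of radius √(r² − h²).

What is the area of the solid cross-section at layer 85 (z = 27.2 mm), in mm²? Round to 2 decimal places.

At z = 27.2 mm: the cube is not intersected at this z (z outside [0, 22.5]); the sphere at (-2, 4): section is a regular 8-gon, circumradius = √(r²−h²) = √(4.5²−0.7²) = 4.445 (area = (8/2)·4.445²·sin(360°/8) = 55.89 mm²); Merging all regions: only the r=4.5 sphere at (-2, 4) is present, so the union is just that shape — area = 55.89 mm²; the cube at (3.5, 1.5) is not intersected at this z (z outside [7, 21.5]); Taking the first minus the rest: none of the subtracted shapes is present at this height, so the result so far is unchanged — area = 55.89 mm². Overall, the cross-section is a single solid region. Net area = 55.89 mm².

55.89 mm²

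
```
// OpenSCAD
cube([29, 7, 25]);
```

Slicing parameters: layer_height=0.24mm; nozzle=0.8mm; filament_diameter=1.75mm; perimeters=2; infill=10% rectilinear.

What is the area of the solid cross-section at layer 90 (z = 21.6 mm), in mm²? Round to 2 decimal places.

At z = 21.6 mm: the cube is present — its section is the full 29×7 rectangle (area 203.00 mm²). Overall, the cross-section is a single solid region. Net area = 203.00 mm².

203.00 mm²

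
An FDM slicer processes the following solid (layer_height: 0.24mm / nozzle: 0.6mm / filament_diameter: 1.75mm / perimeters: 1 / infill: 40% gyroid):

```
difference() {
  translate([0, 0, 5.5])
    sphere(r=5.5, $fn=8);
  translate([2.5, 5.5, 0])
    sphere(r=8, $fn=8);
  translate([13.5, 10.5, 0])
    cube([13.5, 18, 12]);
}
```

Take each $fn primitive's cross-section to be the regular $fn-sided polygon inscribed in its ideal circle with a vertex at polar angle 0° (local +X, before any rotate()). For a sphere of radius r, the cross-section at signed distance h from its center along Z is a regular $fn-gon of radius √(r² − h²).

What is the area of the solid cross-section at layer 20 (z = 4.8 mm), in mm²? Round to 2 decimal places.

49.89 mm²

At z = 4.8 mm: the r=5.5 sphere contributes a regular 8-gon of circumradius √(5.5²−0.7²) = 5.455 (area = (8/2)·5.455²·sin(360°/8) = 84.17 mm²); the sphere at (2.5, 5.5): section is a regular 8-gon, circumradius = √(r²−h²) = √(8²−4.8²) = 6.400 (area = (8/2)·6.400²·sin(360°/8) = 115.85 mm²); the cube at (13.5, 10.5) is present — its section is the full 13.5×18 rectangle (area 243.00 mm²); Subtracting the remaining from the first: starting from the r=5.5 sphere (84.17 mm²), the r=8 sphere at (2.5, 5.5) partially overlaps it — only the 34.29 mm² overlap (of its 115.85 mm²) is removed, clipping the outline; the 13.5×18 cube at (13.5, 10.5) misses the remaining region (no effect) — area = 49.89 mm². Overall, the cross-section is a single solid region. Net area = 49.89 mm².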